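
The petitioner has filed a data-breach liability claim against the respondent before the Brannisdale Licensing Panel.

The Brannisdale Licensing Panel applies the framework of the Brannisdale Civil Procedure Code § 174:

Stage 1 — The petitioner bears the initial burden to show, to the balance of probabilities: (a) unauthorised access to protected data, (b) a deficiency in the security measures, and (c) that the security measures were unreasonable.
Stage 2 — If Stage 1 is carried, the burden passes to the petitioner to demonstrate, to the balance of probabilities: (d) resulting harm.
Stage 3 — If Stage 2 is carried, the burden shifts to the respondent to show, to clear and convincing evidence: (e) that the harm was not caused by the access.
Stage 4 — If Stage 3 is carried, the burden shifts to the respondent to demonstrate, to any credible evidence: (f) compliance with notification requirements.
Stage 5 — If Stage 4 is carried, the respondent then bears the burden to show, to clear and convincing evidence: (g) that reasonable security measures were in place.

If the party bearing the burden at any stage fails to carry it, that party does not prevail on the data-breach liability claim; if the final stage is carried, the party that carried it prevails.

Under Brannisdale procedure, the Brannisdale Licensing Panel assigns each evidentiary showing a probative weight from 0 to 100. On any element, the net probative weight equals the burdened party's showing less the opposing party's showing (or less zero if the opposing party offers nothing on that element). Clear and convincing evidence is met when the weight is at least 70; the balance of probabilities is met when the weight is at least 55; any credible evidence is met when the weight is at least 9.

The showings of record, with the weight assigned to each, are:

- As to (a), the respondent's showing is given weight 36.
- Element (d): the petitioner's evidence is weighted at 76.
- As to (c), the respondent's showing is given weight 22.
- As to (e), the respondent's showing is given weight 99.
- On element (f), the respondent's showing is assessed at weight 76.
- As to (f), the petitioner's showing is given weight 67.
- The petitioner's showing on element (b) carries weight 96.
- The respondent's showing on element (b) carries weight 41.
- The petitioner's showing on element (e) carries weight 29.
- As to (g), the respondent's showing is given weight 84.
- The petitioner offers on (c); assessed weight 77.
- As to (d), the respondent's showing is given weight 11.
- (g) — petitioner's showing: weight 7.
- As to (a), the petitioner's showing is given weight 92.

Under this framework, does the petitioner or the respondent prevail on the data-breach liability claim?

respondent

Stage 1 (petitioner, the balance of probabilities, weight is at least 55): (a) net 92−36=56 ≥ 55 — meets; (b) net 96−41=55 ≥ 55 — meets; (c) net 77−22=55 ≥ 55 — meets.
  All elements met. The petitioner retains the burden for Stage 2.
Stage 2 (petitioner, the balance of probabilities, weight is at least 55): (d) net 76−11=65 ≥ 55 — meets.
  Stage 2 carried; the burden shifts to the respondent.
Stage 3 (respondent, clear and convincing evidence, weight is at least 70): (e) net 99−29=70 ≥ 70 — meets.
  Stage 3 is satisfied; the respondent continues to bear the burden.
Stage 4 (respondent, any credible evidence, weight is at least 9): (f) net 76−67=9 ≥ 9 — meets.
  Stage 4 carried; the burden remains with the respondent.
Stage 5 (respondent, clear and convincing evidence, weight is at least 70): (g) net 84−7=77 ≥ 70 — meets.
  Stage 5 carried; the final stage is satisfied.
With every stage satisfied, the respondent prevails.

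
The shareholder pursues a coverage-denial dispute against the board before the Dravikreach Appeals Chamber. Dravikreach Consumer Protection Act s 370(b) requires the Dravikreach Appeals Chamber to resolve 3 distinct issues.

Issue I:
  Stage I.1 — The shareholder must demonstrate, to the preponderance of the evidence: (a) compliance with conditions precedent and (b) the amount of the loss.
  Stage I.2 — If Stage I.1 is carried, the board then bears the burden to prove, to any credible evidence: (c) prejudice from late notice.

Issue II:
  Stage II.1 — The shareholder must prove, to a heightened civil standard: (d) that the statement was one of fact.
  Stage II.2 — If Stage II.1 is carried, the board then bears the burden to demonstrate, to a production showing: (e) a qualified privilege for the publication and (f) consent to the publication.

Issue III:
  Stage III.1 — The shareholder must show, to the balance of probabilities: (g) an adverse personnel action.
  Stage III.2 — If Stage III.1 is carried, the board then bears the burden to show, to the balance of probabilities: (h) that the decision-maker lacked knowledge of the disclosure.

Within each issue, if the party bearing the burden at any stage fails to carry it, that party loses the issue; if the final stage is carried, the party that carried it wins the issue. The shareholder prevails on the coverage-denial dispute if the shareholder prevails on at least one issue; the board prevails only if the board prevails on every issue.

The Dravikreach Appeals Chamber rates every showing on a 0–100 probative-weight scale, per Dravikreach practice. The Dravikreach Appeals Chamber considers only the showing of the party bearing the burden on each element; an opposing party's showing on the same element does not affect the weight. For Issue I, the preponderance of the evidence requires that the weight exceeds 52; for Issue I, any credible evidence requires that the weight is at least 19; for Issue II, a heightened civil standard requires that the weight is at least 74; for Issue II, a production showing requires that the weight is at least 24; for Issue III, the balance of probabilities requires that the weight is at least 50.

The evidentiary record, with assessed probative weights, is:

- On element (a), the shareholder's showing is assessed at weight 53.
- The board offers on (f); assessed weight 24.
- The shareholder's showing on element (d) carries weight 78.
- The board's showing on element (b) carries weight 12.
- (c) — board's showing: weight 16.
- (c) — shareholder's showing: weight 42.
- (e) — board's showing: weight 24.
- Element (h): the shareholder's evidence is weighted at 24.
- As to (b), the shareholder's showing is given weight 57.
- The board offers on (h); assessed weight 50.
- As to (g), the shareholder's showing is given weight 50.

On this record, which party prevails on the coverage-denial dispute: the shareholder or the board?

shareholder

— Issue I —
Stage I.1 (shareholder, the preponderance of the evidence, weight exceeds 52): (a) 53 > 52 — meets; (b) 57 (board's 12 disregarded) > 52 — meets.
  Stage I.1 is satisfied; the onus moves to the board.
Stage I.2 (board, any credible evidence, weight is at least 19): (c) 16 (shareholder's 42 disregarded) < 19 — fails.
  Stage I.2 not carried; the board fails its burden.
The analysis ends at Stage I.2; the shareholder prevails on this issue.
— Issue II —
Stage II.1 — burden on shareholder; standard: a heightened civil standard (weight is at least 74).
    (d): 78 ≥ 74 [met]
  Stage II.1 is satisfied; the onus moves to the board.
Stage II.2 — burden on board; standard: a production showing (weight is at least 24).
    (e): 24 ≥ 24 [met]
    (f): 24 ≥ 24 [met]
  The board carries the last stage.
Every stage carried; the board prevails on this issue.
— Issue III —
Stage III.1 — burden on shareholder; standard: the balance of probabilities (weight is at least 50).
    (g): 50 ≥ 50 [met]
  Stage III.1 carried; the burden shifts to the board.
Stage III.2 — burden on board; standard: the balance of probabilities (weight is at least 50).
    (h): 50 (shareholder's 24 disregarded) ≥ 50 [met]
  Stage III.2 carried; the final stage is satisfied.
Every stage carried; the board prevails on this issue.
Per-issue: Issue I → shareholder; Issue II → board; Issue III → board. The shareholder must prevail on at least one issue; overall, the shareholder prevails.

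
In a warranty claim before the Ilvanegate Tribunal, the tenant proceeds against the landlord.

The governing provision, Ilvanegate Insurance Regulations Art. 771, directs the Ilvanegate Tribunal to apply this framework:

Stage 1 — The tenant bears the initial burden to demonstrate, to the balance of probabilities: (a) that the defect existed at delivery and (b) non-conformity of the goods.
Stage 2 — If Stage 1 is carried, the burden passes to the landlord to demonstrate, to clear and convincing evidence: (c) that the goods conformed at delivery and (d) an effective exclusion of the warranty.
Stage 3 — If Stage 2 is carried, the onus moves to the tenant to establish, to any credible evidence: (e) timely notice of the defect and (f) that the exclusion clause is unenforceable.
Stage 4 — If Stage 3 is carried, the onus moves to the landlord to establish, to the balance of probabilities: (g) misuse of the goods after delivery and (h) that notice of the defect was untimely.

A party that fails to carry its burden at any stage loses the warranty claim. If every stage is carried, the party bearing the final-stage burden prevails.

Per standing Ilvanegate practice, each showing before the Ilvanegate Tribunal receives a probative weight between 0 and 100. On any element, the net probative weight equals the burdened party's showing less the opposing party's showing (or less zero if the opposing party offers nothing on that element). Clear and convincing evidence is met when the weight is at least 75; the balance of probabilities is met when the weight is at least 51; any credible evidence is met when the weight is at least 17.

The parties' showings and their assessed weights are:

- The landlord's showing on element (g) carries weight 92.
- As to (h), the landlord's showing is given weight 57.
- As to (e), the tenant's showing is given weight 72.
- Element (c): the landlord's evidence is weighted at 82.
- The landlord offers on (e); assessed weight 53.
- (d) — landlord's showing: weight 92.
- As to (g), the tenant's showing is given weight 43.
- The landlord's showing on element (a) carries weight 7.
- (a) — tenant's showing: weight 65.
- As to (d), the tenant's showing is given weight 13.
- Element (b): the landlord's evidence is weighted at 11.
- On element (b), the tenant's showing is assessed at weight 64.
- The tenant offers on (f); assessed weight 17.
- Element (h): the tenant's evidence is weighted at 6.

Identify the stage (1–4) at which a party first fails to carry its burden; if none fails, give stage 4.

Stage 1 (tenant, the balance of probabilities, weight is at least 51): (a) net 65−7=58 ≥ 51 — meets; (b) net 64−11=53 ≥ 51 — meets.
  Stage 1 is satisfied; the onus moves to the landlord.
Stage 2 (landlord, clear and convincing evidence, weight is at least 75): (c) 82 ≥ 75 — meets; (d) net 92−13=79 ≥ 75 — meets.
  Stage 2 is satisfied; the onus moves to the tenant.
Stage 3 (tenant, any credible evidence, weight is at least 17): (e) net 72−53=19 ≥ 17 — meets; (f) 17 ≥ 17 — meets.
  All elements met. The burden passes to the landlord.
Stage 4 (landlord, the balance of probabilities, weight is at least 51): (g) net 92−43=49 < 51 — fails; (h) net 57−6=51 ≥ 51 — meets.
  Stage 4 not carried; the landlord fails its burden.
The analysis ends at Stage 4; the tenant prevails.

stage 4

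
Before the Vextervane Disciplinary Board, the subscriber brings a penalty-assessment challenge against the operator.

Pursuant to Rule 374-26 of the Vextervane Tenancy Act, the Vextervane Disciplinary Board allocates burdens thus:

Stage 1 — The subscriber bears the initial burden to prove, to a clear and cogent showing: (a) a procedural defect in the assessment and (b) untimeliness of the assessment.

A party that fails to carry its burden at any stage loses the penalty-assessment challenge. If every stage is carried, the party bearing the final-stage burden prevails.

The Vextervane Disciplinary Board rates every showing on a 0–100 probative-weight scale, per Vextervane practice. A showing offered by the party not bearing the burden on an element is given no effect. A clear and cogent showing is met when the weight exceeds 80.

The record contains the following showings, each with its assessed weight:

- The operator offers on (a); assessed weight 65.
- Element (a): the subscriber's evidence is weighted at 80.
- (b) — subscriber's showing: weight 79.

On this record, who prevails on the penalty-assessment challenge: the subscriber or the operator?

operator

Stage 1 (subscriber, a clear and cogent showing, weight exceeds 80): (a) 80 (operator's 65 disregarded) ≤ 80 — fails; (b) 79 ≤ 80 — fails.
  Stage 1 not carried; the subscriber fails its burden.
The analysis ends at Stage 1; the operator prevails.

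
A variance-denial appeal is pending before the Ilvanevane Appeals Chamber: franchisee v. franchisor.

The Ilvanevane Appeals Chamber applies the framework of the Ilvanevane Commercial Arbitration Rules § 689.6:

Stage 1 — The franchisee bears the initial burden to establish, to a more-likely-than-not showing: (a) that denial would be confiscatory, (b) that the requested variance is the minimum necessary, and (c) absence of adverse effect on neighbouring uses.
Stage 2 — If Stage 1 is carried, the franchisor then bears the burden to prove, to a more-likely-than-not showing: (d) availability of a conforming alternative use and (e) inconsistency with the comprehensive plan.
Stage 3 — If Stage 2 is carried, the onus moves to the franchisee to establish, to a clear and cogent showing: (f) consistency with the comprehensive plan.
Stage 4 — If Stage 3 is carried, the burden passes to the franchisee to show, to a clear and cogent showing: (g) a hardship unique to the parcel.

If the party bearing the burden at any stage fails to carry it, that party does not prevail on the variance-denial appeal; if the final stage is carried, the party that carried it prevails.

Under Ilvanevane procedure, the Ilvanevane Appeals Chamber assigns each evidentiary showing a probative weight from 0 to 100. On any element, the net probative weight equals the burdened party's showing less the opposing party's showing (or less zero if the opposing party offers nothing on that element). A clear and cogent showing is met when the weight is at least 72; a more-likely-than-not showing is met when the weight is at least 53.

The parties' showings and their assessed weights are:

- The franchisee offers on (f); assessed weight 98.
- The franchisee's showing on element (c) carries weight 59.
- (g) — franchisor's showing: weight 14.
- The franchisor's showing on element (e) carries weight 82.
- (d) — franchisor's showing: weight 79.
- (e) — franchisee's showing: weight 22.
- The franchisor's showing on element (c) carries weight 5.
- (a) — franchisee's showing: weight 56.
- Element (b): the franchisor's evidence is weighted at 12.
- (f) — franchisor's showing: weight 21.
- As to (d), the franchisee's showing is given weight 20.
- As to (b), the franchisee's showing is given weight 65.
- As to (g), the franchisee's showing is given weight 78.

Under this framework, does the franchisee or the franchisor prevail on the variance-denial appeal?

Stage 1 — burden on franchisee; standard: a more-likely-than-not showing (weight is at least 53).
    (a): 56 ≥ 53 [met]
    (b): 65 − 12 = 53 ≥ 53 [met]
    (c): 59 − 5 = 54 ≥ 53 [met]
  Stage 1 is satisfied; the onus moves to the franchisor.
Stage 2 — burden on franchisor; standard: a more-likely-than-not showing (weight is at least 53).
    (d): 79 − 20 = 59 ≥ 53 [met]
    (e): 82 − 22 = 60 ≥ 53 [met]
  Stage 2 carried; the burden shifts to the franchisee.
Stage 3 — burden on franchisee; standard: a clear and cogent showing (weight is at least 72).
    (f): 98 − 21 = 77 ≥ 72 [met]
  Stage 3 is satisfied; the franchisee continues to bear the burden.
Stage 4 — burden on franchisee; standard: a clear and cogent showing (weight is at least 72).
    (g): 78 − 14 = 64 < 72 [not met]
  The franchisee does not carry Stage 4.
So the franchisor prevails.

franchisor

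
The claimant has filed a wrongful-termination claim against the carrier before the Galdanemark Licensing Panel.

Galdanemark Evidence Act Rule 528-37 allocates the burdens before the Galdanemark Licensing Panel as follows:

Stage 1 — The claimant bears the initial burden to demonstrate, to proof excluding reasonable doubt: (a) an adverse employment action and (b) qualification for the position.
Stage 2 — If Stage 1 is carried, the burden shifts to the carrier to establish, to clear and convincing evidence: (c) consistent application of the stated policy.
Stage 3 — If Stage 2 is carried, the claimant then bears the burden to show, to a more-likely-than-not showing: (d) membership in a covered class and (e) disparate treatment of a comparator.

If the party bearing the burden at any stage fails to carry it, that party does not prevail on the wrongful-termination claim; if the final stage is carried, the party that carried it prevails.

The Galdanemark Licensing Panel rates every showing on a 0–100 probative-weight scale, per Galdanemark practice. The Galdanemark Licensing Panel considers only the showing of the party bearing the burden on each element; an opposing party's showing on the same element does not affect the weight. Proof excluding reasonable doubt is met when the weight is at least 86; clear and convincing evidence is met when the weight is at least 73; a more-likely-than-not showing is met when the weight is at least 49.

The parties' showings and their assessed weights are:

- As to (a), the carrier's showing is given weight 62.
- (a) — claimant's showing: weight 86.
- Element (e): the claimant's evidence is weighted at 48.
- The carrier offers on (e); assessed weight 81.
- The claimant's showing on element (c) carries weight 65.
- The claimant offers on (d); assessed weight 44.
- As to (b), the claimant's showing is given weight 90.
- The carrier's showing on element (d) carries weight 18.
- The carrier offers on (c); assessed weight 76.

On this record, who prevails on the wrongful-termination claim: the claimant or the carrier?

carrier

Stage 1 — burden on claimant; standard: proof excluding reasonable doubt (weight is at least 86).
    (a): 86 (carrier's 62 disregarded) ≥ 86 [met]
    (b): 90 ≥ 86 [met]
  Stage 1 is satisfied; the onus moves to the carrier.
Stage 2 — burden on carrier; standard: clear and convincing evidence (weight is at least 73).
    (c): 76 (claimant's 65 disregarded) ≥ 73 [met]
  Stage 2 is satisfied; the onus moves to the claimant.
Stage 3 — burden on claimant; standard: a more-likely-than-not showing (weight is at least 49).
    (d): 44 (carrier's 18 disregarded) < 49 [not met]
    (e): 48 (carrier's 81 disregarded) < 49 [not met]
  Stage 3 not carried; the claimant fails its burden.
So the carrier prevails.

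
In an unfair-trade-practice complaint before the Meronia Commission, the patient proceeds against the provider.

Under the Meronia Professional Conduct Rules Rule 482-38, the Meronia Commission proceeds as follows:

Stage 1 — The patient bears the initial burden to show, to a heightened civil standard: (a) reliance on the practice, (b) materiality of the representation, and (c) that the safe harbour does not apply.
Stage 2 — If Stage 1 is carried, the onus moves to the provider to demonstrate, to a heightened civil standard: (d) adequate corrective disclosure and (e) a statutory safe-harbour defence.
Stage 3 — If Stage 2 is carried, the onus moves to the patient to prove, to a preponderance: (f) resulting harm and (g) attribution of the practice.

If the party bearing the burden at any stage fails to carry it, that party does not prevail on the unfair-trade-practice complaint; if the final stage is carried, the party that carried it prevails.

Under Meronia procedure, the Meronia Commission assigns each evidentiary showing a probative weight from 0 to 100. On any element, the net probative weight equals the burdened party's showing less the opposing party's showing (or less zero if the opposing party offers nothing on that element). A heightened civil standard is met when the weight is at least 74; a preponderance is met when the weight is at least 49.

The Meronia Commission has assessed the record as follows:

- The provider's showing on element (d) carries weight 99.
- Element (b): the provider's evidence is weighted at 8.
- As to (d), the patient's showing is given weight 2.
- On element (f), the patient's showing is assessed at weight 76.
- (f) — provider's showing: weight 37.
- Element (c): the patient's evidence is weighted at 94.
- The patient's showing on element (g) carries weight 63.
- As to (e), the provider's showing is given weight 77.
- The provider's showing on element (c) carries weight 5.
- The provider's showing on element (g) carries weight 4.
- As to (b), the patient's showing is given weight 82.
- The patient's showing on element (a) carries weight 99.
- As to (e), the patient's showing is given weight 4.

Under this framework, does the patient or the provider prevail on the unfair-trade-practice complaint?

Stage 1 (patient, a heightened civil standard, weight is at least 74): (a) 99 ≥ 74 — meets; (b) net 82−8=74 ≥ 74 — meets; (c) net 94−5=89 ≥ 74 — meets.
  The patient carries Stage 1; the provider now bears the burden.
Stage 2 (provider, a heightened civil standard, weight is at least 74): (d) net 99−2=97 ≥ 74 — meets; (e) net 77−4=73 < 74 — fails.
  Not every element is met, so the provider fails to carry Stage 2.
The patient prevails.

patient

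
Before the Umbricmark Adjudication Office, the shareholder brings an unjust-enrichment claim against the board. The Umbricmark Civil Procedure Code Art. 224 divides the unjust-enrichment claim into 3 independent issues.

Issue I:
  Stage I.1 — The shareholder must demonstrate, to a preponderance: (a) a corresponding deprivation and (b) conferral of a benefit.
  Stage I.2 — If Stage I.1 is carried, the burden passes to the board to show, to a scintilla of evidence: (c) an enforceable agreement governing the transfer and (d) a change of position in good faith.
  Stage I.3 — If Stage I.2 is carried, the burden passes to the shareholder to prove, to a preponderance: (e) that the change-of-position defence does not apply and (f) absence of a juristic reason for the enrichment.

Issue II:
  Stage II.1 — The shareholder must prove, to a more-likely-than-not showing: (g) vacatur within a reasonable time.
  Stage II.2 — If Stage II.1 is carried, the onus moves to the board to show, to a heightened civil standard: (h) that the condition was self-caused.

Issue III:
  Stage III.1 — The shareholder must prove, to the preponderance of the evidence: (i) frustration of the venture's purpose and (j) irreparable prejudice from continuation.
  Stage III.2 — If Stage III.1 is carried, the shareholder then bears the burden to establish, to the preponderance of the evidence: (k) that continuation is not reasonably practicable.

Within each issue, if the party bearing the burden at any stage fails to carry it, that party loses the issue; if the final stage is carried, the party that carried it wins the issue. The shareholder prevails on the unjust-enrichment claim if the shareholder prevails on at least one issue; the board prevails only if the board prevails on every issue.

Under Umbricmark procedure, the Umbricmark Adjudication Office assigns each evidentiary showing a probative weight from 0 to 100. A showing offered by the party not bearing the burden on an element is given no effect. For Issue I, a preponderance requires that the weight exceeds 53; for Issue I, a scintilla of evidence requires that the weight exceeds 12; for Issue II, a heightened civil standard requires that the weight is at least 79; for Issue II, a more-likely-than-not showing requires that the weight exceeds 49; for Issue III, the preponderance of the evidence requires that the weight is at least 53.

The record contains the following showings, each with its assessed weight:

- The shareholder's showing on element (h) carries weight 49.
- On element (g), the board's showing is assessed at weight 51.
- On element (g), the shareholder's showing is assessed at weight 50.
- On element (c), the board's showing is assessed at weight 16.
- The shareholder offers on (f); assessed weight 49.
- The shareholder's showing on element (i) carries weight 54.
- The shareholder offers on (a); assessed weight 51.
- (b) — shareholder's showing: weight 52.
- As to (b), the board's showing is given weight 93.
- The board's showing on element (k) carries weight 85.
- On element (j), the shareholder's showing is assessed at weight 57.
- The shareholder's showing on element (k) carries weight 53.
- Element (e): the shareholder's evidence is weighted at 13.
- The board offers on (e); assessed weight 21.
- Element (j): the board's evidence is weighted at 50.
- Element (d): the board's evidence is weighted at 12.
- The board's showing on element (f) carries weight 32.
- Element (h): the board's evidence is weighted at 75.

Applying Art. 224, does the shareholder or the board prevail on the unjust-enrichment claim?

— Issue I —
Stage I.1 — burden on shareholder; standard: a preponderance (weight exceeds 53).
    (a): 51 ≤ 53 [not met]
    (b): 52 (board's 93 disregarded) ≤ 53 [not met]
  Not every element is met, so the shareholder fails to carry Stage I.1.
The analysis ends at Stage I.1; the board prevails on this issue.
— Issue II —
Stage II.1 (shareholder, a more-likely-than-not showing, weight exceeds 49): (g) 50 (board's 51 disregarded) > 49 — meets.
  Stage II.1 is satisfied; the onus moves to the board.
Stage II.2 (board, a heightened civil standard, weight is at least 79): (h) 75 (shareholder's 49 disregarded) < 79 — fails.
  Stage II.2 not carried; the board fails its burden.
The shareholder prevails on this issue.
— Issue III —
At Stage III.1 the shareholder must meet the preponderance of the evidence (weight is at least 53): on (i) the weight is 54, ≥ 53, so (i) meets the standard; on (j) the weight is 57 (the board's 50 is given no effect), which does reach 53, so (j) meets the standard.
  Stage III.1 carried; the burden remains with the shareholder.
At Stage III.2 the shareholder must meet the preponderance of the evidence (weight is at least 53): on (k) the weight is 53 (the board's 85 is given no effect), which does reach 53, so (k) meets the standard.
  All elements met at the final stage.
With every stage satisfied, the shareholder prevails on this issue.
Per-issue: Issue I → board; Issue II → shareholder; Issue III → shareholder. The shareholder must prevail on at least one issue; overall, the shareholder prevails.

shareholder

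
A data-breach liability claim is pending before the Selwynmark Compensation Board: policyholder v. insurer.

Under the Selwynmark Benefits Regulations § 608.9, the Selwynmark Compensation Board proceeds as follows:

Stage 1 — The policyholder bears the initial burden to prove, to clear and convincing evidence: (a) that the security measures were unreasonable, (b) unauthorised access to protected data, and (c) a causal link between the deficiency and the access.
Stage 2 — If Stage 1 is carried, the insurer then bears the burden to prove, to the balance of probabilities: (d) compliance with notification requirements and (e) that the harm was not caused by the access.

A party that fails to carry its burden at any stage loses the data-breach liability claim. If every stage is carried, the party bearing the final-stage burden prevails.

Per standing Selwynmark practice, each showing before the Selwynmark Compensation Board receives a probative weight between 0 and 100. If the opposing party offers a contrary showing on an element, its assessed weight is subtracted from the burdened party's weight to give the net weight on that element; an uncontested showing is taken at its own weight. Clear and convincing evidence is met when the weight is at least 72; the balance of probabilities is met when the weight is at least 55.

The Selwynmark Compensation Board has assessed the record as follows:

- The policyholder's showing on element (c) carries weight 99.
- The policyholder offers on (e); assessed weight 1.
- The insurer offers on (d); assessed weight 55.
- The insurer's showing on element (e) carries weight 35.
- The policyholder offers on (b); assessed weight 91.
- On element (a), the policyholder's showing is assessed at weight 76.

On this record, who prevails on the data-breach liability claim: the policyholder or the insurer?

policyholder

Stage 1 (policyholder, clear and convincing evidence, weight is at least 72): (a) 76 ≥ 72 — meets; (b) 91 ≥ 72 — meets; (c) 99 ≥ 72 — meets.
  The policyholder carries Stage 1; the insurer now bears the burden.
Stage 2 (insurer, the balance of probabilities, weight is at least 55): (d) 55 ≥ 55 — meets; (e) net 35−1=34 < 55 — fails.
  Stage 2 not carried; the insurer fails its burden.
The policyholder prevails.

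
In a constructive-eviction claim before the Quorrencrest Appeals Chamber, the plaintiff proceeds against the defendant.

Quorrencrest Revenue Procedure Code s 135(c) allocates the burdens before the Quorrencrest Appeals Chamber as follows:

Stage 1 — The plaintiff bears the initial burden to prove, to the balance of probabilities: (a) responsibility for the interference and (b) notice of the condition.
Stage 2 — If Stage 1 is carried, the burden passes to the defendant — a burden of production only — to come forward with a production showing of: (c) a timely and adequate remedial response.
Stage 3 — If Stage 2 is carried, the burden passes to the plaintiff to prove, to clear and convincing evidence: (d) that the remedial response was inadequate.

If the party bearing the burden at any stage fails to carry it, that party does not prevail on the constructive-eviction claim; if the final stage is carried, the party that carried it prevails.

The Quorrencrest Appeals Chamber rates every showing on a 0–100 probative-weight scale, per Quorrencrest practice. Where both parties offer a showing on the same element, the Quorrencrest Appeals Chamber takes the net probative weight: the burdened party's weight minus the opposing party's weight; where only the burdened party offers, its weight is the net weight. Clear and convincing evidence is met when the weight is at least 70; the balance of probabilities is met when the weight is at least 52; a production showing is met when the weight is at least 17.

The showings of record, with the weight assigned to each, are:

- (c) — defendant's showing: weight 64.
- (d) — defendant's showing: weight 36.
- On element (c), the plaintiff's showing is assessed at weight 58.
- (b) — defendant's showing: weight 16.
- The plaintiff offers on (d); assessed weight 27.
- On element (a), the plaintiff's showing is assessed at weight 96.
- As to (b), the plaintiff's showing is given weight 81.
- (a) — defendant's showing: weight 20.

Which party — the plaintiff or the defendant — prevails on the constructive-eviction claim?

plaintiff

Stage 1 — burden on plaintiff; standard: the balance of probabilities (weight is at least 52).
    (a): 96 − 20 = 76 ≥ 52 [met]
    (b): 81 − 16 = 65 ≥ 52 [met]
  All elements met. The burden passes to the defendant.
Stage 2 — burden on defendant; standard: a production showing (weight is at least 17).
    (c): 64 − 58 = 6 < 17 [not met]
  Stage 2 not carried; the defendant fails its burden.
The analysis ends at Stage 2; the plaintiff prevails.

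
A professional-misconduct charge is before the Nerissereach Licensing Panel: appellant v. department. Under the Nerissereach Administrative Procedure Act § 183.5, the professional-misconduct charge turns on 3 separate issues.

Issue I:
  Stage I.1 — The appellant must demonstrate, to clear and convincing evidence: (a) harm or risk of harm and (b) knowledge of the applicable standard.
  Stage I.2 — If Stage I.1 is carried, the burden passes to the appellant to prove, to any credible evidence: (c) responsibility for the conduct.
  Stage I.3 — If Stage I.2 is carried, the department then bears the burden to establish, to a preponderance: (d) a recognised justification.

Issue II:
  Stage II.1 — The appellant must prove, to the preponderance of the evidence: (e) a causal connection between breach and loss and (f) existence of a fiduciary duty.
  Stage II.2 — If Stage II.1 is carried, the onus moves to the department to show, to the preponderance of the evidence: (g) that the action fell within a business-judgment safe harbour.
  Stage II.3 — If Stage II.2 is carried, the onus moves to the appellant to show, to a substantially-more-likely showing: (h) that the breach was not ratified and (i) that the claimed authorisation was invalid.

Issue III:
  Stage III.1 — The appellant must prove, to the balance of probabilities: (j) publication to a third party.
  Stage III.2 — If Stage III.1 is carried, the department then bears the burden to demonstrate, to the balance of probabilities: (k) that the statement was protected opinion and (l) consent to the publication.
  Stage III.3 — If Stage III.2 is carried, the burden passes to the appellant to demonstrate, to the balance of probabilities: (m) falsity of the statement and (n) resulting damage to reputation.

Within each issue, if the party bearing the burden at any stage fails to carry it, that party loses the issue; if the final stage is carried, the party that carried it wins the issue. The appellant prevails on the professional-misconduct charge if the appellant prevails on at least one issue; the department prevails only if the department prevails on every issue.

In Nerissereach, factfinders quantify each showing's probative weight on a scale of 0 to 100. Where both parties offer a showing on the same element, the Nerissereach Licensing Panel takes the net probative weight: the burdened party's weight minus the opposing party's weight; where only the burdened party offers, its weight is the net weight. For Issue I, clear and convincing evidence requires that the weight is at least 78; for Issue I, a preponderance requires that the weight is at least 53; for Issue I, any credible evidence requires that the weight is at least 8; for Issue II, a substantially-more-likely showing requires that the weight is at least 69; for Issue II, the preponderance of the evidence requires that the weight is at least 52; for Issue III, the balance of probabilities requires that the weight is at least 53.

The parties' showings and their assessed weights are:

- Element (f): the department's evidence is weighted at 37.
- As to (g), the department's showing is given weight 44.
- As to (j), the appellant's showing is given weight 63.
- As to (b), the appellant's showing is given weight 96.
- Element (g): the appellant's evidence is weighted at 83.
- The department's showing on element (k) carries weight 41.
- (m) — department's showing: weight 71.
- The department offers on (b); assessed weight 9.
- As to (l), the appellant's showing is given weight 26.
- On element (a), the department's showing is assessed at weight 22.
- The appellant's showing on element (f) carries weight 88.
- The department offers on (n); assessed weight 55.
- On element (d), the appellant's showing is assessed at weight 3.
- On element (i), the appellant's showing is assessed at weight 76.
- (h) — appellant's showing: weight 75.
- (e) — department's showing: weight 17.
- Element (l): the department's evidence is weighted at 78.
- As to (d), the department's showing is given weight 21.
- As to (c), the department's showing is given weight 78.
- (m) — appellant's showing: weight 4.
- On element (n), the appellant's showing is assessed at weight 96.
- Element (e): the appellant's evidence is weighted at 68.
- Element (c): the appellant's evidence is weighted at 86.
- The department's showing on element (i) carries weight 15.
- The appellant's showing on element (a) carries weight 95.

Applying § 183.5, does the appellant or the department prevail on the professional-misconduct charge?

— Issue I —
Stage I.1 (appellant, clear and convincing evidence, weight is at least 78): (a) net 95−22=73 < 78 — fails; (b) net 96−9=87 ≥ 78 — meets.
  The appellant does not carry Stage I.1.
The department prevails on this issue.
— Issue II —
Stage II.1 — burden on appellant; standard: the preponderance of the evidence (weight is at least 52).
    (e): 68 − 17 = 51 < 52 [not met]
    (f): 88 − 37 = 51 < 52 [not met]
  Not every element is met, so the appellant fails to carry Stage II.1.
The analysis ends at Stage II.1; the department prevails on this issue.
— Issue III —
Stage III.1 — burden on appellant; standard: the balance of probabilities (weight is at least 53).
    (j): 63 ≥ 53 [met]
  All elements met. The burden passes to the department.
Stage III.2 — burden on department; standard: the balance of probabilities (weight is at least 53).
    (k): 41 < 53 [not met]
    (l): 78 − 26 = 52 < 53 [not met]
  The department does not carry Stage III.2.
The analysis ends at Stage III.2; the appellant prevails on this issue.
Per-issue: Issue I → department; Issue II → department; Issue III → appellant. The appellant must prevail on at least one issue; overall, the appellant prevails.

appellant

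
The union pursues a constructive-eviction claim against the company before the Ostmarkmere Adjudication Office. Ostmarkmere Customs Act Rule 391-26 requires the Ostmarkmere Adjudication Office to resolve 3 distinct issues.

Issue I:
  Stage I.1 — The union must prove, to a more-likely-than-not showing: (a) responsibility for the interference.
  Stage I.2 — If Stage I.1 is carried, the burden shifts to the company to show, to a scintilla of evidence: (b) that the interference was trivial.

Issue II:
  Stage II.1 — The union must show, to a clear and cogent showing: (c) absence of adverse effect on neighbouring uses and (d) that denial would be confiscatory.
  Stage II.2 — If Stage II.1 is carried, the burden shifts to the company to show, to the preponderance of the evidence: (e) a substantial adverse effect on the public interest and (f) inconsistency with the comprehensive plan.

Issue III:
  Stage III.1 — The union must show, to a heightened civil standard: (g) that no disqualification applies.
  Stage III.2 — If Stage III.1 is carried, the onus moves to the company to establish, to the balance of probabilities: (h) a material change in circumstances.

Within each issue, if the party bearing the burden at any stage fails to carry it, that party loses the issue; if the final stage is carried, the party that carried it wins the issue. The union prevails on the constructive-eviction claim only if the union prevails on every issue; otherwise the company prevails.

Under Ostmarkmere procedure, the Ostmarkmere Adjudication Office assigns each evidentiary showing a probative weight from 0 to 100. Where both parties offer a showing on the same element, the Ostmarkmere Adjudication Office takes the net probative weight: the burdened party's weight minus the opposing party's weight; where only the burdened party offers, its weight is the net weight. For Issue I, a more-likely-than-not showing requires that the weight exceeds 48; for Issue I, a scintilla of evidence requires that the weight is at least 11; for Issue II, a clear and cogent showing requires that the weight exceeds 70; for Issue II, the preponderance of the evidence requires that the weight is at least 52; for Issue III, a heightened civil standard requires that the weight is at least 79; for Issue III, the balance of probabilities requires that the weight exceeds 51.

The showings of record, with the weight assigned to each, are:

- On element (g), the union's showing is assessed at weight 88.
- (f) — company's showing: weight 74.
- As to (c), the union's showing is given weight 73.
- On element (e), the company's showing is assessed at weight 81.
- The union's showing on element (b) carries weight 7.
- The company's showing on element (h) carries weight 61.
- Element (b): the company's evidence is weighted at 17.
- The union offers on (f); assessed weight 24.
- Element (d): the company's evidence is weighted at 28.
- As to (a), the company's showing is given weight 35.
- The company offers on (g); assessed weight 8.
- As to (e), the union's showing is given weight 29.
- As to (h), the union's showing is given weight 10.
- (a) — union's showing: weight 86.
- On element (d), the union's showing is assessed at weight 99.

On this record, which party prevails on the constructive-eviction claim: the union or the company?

— Issue I —
At Stage I.1 the union must meet a more-likely-than-not showing (weight exceeds 48): on (a) the weight is 86 less the opposing 35 gives net 51, > 48, so (a) meets the standard.
  Stage I.1 is satisfied; the onus moves to the company.
At Stage I.2 the company must meet a scintilla of evidence (weight is at least 11): on (b) the weight is 17 less the opposing 7 gives net 10, < 11, so (b) does not meet the standard.
  Stage I.2 not carried; the company fails its burden.
The analysis ends at Stage I.2; the union prevails on this issue.
— Issue II —
Stage II.1 (union, a clear and cogent showing, weight exceeds 70): (c) 73 > 70 — meets; (d) net 99−28=71 > 70 — meets.
  Stage II.1 is satisfied; the onus moves to the company.
Stage II.2 (company, the preponderance of the evidence, weight is at least 52): (e) net 81−29=52 ≥ 52 — meets; (f) net 74−24=50 < 52 — fails.
  Stage II.2 not carried; the company fails its burden.
The union prevails on this issue.
— Issue III —
Stage III.1 — burden on union; standard: a heightened civil standard (weight is at least 79).
    (g): 88 − 8 = 80 ≥ 79 [met]
  All elements met. The burden passes to the company.
Stage III.2 — burden on company; standard: the balance of probabilities (weight exceeds 51).
    (h): 61 − 10 = 51 ≤ 51 [not met]
  Not every element is met, so the company fails to carry Stage III.2.
So the union prevails on this issue.
Per-issue: Issue I → union; Issue II → union; Issue III → union. The union must prevail on every issue; overall, the union prevails.

union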